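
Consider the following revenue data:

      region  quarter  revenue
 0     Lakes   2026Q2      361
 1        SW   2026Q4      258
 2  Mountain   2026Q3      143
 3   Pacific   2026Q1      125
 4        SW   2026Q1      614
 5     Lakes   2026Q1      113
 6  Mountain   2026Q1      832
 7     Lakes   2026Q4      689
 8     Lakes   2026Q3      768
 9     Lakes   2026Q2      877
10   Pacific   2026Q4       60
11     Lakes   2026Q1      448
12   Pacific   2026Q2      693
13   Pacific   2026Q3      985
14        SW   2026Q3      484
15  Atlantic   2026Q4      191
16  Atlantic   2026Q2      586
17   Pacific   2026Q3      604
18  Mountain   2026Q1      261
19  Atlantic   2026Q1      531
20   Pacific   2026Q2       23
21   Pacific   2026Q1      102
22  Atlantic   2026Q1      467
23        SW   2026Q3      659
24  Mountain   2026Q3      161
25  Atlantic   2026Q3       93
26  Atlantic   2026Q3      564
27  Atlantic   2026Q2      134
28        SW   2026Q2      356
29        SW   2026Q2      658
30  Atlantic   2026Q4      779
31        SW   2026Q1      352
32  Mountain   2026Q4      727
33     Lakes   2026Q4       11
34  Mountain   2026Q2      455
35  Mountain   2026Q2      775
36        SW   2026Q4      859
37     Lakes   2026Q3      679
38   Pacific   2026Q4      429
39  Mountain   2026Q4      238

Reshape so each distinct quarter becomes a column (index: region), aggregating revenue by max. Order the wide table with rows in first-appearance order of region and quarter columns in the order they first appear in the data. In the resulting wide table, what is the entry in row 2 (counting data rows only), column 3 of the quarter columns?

With rows in first-appearance order of region, row 2 is region=SW. quarter columns in first-appearance order: 2026Q2, 2026Q4, 2026Q3, 2026Q1; column 3 is 2026Q3.
Long rows with region=SW, quarter=2026Q3: max(484, 659) = 659.

659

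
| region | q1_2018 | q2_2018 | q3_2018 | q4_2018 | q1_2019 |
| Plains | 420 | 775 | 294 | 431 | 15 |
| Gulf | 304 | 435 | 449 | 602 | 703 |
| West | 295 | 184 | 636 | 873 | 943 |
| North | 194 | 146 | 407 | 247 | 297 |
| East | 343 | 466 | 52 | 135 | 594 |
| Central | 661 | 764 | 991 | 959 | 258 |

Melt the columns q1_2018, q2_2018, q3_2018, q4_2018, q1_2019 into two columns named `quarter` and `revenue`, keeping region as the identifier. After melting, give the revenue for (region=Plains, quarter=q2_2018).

Unpivoting turns each (region, wide-column) pair into one long row.
The wide cell at row Plains, column q2_2018 holds 775, so the long row (Plains, q2_2018) has revenue=775.

775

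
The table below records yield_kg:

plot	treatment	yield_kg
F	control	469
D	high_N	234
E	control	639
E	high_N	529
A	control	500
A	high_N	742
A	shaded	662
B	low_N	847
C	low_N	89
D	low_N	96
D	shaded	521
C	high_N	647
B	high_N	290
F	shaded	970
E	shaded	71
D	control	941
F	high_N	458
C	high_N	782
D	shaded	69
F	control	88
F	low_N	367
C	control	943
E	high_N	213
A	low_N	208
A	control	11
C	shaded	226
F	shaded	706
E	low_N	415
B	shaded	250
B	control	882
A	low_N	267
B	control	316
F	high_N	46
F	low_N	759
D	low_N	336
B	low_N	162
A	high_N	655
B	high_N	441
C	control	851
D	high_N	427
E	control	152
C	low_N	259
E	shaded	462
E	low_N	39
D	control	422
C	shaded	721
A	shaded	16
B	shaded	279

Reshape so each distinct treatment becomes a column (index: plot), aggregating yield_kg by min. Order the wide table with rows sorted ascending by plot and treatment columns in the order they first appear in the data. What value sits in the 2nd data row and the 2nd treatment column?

290

With rows sorted ascending by plot, row 2 is plot=B. treatment columns in first-appearance order: control, high_N, shaded, low_N; column 2 is high_N.
Long rows with plot=B, treatment=high_N: min(290, 441) = 290.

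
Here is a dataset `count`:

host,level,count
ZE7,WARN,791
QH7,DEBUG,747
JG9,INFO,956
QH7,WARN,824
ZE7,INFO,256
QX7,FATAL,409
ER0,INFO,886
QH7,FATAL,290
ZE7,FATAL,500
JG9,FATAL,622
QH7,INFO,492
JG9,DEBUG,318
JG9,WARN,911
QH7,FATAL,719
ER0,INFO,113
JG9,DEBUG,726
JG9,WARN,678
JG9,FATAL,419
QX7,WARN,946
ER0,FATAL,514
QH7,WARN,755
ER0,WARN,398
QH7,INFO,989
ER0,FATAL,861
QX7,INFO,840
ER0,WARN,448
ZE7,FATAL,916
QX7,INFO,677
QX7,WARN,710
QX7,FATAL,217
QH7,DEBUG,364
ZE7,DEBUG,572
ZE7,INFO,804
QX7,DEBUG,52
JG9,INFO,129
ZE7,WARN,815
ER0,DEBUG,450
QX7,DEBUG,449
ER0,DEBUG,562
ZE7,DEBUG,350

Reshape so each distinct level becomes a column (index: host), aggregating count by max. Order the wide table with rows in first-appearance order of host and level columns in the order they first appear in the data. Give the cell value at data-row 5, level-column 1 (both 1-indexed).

With rows in first-appearance order of host, row 5 is host=ER0. level columns in first-appearance order: WARN, DEBUG, INFO, FATAL; column 1 is WARN.
Long rows with host=ER0, level=WARN: max(398, 448) = 448.

448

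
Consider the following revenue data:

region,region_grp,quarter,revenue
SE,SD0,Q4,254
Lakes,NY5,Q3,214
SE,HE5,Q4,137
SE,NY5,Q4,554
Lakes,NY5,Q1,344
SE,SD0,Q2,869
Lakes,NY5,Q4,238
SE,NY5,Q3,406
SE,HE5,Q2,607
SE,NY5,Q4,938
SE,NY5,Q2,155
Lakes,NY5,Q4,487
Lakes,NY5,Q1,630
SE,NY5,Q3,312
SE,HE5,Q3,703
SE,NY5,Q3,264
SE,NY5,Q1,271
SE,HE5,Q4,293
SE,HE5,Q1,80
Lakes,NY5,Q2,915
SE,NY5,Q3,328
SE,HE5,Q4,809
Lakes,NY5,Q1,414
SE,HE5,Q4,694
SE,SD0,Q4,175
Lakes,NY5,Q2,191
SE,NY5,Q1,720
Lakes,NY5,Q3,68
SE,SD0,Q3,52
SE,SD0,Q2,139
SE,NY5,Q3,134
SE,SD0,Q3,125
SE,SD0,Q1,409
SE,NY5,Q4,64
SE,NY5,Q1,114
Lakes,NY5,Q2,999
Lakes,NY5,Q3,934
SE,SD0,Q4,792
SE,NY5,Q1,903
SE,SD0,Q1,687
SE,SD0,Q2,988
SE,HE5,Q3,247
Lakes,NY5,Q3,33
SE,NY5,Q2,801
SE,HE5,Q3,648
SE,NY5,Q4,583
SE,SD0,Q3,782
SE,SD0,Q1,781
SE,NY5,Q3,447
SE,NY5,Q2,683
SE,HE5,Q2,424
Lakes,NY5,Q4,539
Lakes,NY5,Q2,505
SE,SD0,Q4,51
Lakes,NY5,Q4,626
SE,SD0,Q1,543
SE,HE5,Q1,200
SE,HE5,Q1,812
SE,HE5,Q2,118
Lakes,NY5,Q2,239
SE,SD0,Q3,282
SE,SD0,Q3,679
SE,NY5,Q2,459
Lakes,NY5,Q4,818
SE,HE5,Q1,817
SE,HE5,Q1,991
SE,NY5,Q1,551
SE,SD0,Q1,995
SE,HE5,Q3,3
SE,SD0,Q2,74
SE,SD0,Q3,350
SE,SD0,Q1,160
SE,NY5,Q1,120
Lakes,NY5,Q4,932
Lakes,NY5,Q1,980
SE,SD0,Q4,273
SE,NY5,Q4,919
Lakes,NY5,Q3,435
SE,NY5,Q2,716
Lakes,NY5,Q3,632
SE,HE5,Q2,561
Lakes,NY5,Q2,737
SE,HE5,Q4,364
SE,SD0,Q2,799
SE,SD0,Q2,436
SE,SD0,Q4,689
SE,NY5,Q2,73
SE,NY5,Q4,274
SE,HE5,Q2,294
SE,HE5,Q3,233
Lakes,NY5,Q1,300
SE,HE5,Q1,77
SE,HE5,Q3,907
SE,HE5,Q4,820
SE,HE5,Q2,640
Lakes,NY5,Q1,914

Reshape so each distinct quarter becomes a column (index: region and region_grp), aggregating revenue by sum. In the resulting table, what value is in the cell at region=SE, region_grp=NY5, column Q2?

2887

Rows with region=SE, region_grp=NY5 and quarter=Q2: revenue values are 155, 801, 683, 459, 716, 73.
155 + 801 + 683 + 459 + 716 + 73 = 2887.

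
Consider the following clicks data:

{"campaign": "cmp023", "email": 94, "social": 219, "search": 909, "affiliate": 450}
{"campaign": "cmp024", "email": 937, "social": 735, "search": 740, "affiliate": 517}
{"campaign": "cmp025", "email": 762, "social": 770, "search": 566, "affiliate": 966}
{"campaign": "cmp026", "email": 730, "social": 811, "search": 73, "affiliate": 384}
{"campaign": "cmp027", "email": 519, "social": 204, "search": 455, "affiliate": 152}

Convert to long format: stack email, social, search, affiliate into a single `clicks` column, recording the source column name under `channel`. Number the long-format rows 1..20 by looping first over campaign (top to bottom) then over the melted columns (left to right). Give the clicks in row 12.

20 rows total (5 × 4). Row 12: index ⌊(12-1)/4⌋ = 2 into campaign → cmp025; (12-1) mod 4 = 3 into the melted columns → affiliate.
So row 12 is (cmp025, affiliate, 966); clicks = 966.

966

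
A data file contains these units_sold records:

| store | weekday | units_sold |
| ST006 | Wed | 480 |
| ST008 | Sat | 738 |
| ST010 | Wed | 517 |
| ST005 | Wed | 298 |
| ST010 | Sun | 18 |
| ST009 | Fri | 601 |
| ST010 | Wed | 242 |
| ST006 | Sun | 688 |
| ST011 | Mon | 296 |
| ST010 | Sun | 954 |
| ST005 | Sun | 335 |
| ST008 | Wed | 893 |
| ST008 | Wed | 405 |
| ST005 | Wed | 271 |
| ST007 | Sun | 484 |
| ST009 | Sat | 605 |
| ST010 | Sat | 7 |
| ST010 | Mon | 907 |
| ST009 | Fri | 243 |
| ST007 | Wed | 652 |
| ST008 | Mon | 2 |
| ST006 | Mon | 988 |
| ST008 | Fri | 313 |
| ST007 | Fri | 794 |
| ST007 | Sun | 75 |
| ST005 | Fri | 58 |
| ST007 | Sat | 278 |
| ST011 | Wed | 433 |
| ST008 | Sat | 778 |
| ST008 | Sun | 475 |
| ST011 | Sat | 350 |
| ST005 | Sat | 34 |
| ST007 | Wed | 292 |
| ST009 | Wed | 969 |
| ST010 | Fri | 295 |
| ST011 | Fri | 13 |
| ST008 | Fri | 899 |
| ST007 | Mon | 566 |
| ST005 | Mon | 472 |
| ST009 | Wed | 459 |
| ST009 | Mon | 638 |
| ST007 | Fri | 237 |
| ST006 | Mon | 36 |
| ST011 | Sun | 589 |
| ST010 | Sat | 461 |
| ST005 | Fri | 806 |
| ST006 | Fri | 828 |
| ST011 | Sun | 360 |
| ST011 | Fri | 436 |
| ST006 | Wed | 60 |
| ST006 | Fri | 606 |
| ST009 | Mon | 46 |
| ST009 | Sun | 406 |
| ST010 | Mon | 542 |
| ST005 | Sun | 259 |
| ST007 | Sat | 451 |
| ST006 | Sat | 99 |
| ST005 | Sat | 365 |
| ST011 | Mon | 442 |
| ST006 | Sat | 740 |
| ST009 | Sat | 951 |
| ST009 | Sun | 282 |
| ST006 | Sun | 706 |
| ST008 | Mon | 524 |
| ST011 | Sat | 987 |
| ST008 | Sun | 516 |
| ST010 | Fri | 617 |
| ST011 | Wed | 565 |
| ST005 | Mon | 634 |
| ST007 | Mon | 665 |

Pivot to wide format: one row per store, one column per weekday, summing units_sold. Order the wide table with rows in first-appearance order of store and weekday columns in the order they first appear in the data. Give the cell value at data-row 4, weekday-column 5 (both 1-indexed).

1106

With rows in first-appearance order of store, row 4 is store=ST005. weekday columns in first-appearance order: Wed, Sat, Sun, Fri, Mon; column 5 is Mon.
Long rows with store=ST005, weekday=Mon: 472 + 634 = 1106.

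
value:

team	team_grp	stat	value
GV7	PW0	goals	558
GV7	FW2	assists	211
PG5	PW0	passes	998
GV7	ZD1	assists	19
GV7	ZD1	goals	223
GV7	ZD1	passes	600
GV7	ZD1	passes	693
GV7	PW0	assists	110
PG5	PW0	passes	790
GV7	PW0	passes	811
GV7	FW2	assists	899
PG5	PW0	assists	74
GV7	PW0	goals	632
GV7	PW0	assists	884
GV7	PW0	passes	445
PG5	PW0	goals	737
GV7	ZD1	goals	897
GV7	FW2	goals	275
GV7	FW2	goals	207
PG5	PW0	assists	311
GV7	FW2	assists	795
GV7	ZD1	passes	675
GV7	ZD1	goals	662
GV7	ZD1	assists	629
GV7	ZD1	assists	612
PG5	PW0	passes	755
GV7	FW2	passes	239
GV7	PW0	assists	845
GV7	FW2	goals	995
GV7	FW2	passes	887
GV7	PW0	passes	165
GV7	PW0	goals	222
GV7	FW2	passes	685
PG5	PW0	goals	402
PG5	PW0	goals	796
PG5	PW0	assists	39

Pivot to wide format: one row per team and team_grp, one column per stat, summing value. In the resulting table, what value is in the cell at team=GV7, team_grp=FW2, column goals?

Rows with team=GV7, team_grp=FW2 and stat=goals: value values are 275, 207, 995.
275 + 207 + 995 = 1477.

1477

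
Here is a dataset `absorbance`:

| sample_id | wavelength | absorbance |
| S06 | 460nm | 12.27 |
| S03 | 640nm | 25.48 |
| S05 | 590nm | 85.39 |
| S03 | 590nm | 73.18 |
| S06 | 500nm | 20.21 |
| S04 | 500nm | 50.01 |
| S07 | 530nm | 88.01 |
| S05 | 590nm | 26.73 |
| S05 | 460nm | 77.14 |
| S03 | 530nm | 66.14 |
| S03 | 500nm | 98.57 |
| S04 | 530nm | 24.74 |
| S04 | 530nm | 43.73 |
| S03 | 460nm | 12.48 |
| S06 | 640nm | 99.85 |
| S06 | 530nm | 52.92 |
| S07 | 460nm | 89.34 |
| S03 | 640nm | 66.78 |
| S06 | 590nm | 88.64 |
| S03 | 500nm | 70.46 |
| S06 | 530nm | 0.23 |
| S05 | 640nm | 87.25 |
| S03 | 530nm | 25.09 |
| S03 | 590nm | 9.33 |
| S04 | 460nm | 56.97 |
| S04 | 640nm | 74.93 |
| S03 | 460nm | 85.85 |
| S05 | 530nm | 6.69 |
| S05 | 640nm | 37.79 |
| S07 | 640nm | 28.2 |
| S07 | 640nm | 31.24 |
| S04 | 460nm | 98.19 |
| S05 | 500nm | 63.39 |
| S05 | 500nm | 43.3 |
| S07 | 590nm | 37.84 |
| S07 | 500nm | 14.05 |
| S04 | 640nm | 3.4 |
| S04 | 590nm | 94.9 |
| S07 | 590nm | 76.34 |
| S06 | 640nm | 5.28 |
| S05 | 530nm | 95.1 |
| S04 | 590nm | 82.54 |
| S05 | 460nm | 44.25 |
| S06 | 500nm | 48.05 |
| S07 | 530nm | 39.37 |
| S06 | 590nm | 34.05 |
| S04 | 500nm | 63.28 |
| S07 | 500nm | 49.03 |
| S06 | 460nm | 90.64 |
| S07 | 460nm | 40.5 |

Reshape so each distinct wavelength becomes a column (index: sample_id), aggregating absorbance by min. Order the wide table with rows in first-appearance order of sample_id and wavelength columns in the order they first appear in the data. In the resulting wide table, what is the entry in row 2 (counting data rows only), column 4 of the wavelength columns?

With rows in first-appearance order of sample_id, row 2 is sample_id=S03. wavelength columns in first-appearance order: 460nm, 640nm, 590nm, 500nm, 530nm; column 4 is 500nm.
Long rows with sample_id=S03, wavelength=500nm: min(98.57, 70.46) = 70.46.

70.46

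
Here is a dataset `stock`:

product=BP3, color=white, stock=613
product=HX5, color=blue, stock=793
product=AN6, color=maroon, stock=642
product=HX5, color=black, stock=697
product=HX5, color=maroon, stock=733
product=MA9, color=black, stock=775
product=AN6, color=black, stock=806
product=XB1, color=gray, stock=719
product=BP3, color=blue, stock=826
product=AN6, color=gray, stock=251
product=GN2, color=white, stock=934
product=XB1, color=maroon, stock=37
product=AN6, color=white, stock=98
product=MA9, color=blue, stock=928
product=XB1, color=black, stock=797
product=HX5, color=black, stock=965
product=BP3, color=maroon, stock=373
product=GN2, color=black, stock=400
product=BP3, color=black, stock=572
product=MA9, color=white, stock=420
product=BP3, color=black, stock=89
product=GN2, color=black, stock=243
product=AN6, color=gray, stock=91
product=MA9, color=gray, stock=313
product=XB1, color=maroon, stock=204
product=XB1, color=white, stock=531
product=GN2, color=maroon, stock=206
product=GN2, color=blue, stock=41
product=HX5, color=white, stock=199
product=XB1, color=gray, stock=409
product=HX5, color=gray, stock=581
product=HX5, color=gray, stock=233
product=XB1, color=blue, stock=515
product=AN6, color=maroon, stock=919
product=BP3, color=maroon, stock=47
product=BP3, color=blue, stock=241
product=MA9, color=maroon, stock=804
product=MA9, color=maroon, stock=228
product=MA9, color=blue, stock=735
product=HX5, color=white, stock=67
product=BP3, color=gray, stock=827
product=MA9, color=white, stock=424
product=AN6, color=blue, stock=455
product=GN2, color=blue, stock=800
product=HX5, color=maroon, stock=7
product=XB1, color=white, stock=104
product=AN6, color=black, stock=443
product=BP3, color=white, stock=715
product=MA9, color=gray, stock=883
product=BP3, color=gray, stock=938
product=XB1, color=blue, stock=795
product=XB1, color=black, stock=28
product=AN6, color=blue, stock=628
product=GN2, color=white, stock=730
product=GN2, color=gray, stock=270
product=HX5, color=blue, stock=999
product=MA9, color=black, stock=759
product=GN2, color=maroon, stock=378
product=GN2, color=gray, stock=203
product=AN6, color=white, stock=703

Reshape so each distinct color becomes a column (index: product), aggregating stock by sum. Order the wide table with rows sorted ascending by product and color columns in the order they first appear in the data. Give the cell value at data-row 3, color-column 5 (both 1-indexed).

With rows sorted ascending by product, row 3 is product=GN2. color columns in first-appearance order: white, blue, maroon, black, gray; column 5 is gray.
Long rows with product=GN2, color=gray: 270 + 203 = 473.

473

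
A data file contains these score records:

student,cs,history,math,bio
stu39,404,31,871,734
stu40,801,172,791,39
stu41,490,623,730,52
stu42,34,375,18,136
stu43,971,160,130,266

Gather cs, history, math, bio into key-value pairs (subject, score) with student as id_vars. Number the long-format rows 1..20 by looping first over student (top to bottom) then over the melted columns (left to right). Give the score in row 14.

375

20 rows total (5 × 4). Row 14: index ⌊(14-1)/4⌋ = 3 into student → stu42; (14-1) mod 4 = 1 into the melted columns → history.
So row 14 is (stu42, history, 375); score = 375.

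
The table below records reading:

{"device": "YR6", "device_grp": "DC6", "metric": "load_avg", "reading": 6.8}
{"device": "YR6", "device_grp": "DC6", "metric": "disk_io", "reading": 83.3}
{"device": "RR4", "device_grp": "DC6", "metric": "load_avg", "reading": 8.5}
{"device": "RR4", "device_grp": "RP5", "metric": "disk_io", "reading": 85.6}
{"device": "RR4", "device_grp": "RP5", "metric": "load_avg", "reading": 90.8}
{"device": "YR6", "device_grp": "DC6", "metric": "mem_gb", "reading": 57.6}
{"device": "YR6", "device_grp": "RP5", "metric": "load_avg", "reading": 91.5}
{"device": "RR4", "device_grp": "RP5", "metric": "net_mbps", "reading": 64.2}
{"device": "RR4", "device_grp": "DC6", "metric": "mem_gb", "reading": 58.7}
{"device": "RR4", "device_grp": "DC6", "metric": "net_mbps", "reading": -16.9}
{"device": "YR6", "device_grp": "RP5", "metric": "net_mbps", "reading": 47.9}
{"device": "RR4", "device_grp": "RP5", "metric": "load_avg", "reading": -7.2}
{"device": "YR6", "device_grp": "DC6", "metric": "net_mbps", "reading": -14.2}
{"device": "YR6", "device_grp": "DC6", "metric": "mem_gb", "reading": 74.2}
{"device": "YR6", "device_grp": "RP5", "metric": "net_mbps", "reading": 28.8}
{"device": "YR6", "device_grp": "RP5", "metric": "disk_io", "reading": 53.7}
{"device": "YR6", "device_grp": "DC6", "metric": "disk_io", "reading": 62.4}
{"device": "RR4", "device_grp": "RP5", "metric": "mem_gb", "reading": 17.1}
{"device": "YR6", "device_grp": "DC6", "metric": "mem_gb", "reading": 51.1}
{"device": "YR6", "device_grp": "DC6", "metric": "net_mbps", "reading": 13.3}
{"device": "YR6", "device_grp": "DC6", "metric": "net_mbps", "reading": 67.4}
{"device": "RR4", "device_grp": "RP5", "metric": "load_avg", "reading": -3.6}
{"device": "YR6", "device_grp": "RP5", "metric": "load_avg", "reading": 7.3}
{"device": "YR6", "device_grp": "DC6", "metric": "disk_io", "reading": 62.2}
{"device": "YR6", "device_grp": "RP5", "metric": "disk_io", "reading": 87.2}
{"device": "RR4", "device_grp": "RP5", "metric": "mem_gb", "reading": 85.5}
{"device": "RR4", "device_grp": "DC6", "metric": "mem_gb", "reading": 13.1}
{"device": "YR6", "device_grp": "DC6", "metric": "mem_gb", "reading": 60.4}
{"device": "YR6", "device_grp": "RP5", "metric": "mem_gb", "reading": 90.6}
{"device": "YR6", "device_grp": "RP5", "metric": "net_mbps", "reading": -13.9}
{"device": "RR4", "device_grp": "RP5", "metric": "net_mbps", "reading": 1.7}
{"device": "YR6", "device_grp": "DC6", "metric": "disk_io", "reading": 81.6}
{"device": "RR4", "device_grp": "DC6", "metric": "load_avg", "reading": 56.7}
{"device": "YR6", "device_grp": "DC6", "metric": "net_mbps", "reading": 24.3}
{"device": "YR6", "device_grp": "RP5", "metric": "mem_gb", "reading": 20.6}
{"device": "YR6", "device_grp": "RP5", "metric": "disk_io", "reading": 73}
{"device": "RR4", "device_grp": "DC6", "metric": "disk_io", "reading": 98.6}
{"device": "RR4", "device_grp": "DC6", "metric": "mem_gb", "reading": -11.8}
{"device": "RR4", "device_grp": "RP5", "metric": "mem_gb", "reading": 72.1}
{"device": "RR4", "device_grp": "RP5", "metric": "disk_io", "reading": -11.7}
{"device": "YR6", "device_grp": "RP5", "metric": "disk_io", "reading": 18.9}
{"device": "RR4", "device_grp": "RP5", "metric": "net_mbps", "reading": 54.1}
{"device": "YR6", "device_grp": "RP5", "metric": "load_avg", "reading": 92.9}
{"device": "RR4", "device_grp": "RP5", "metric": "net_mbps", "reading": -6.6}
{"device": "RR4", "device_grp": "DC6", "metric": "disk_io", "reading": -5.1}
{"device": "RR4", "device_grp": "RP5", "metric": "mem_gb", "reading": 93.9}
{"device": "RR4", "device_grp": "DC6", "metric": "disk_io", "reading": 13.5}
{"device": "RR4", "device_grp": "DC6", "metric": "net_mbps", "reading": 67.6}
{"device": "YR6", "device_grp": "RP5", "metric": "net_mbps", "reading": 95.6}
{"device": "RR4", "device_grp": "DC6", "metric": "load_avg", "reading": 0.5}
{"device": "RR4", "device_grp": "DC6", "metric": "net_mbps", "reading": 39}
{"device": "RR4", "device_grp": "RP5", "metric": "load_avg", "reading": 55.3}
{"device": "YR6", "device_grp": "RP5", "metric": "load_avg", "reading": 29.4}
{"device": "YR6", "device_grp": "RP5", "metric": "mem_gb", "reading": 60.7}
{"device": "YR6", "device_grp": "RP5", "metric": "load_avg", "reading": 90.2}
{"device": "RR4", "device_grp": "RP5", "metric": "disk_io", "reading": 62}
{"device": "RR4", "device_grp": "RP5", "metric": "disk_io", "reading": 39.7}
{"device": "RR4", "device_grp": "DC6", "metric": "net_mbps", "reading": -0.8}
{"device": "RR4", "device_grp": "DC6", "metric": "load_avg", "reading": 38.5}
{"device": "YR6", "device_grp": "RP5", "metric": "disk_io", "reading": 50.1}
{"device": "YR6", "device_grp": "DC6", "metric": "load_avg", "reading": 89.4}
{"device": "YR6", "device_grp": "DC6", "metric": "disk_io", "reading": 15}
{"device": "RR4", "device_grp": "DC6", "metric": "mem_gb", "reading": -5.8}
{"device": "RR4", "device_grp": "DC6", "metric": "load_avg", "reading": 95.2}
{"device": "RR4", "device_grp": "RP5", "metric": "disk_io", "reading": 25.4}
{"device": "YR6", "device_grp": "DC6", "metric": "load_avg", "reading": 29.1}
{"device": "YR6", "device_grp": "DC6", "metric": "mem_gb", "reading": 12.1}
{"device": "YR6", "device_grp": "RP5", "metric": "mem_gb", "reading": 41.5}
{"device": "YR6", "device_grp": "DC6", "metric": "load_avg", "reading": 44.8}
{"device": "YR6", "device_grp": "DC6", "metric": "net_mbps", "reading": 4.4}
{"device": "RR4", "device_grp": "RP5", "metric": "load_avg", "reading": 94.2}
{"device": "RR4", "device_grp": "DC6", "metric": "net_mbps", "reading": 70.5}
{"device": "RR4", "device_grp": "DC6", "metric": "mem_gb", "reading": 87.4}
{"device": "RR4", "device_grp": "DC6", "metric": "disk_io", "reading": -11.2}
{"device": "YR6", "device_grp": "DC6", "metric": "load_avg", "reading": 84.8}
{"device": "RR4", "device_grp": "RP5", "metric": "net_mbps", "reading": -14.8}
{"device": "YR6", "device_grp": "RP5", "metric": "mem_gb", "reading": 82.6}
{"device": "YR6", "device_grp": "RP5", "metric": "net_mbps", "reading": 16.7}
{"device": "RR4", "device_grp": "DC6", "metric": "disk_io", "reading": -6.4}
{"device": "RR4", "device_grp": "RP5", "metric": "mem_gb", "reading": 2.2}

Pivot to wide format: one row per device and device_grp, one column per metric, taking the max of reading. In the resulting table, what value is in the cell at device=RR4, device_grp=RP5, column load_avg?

94.2

Rows with device=RR4, device_grp=RP5 and metric=load_avg: reading values are 90.8, -7.2, -3.6, 55.3, 94.2.
max(90.8, -7.2, -3.6, 55.3, 94.2) = 94.2.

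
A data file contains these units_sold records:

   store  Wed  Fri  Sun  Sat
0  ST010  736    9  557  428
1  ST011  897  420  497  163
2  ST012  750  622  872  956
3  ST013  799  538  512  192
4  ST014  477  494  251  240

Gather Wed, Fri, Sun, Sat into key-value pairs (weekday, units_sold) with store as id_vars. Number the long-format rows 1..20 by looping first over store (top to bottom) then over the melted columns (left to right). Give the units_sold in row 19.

20 rows total (5 × 4). Row 19: index ⌊(19-1)/4⌋ = 4 into store → ST014; (19-1) mod 4 = 2 into the melted columns → Sun.
So row 19 is (ST014, Sun, 251); units_sold = 251.

251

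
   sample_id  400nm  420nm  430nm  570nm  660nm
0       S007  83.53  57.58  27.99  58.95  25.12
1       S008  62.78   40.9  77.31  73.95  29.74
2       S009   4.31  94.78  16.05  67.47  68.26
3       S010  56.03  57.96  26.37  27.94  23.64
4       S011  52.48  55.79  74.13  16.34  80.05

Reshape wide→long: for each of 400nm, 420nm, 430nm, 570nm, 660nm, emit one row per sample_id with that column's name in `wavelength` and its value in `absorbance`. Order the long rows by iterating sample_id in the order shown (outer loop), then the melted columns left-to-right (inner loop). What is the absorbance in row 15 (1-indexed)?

68.26

25 rows total (5 × 5). Row 15: index ⌊(15-1)/5⌋ = 2 into sample_id → S009; (15-1) mod 5 = 4 into the melted columns → 660nm.
So row 15 is (S009, 660nm, 68.26); absorbance = 68.26.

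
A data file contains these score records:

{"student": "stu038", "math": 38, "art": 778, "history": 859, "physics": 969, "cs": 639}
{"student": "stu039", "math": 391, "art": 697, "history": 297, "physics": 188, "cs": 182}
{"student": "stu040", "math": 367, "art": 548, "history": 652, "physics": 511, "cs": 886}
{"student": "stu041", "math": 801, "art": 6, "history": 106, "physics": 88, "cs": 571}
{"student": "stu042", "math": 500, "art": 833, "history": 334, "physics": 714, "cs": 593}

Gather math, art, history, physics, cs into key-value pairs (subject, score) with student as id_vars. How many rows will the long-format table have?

5 student values × 5 melted columns = 25 rows.

25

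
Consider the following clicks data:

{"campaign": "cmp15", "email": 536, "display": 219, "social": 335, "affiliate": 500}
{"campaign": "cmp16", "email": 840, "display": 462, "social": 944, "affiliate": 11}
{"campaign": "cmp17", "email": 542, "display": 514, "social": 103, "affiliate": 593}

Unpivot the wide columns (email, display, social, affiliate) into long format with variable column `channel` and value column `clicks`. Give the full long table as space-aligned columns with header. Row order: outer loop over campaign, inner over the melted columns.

campaign  channel    clicks
cmp15     email      536   
cmp15     display    219   
cmp15     social     335   
cmp15     affiliate  500   
cmp16     email      840   
cmp16     display    462   
cmp16     social     944   
cmp16     affiliate  11    
cmp17     email      542   
cmp17     display    514   
cmp17     social     103   
cmp17     affiliate  593   

Each (campaign, column) pair becomes one row: 3 × 4 = 12 rows.
For example, (cmp15, email) → clicks=536.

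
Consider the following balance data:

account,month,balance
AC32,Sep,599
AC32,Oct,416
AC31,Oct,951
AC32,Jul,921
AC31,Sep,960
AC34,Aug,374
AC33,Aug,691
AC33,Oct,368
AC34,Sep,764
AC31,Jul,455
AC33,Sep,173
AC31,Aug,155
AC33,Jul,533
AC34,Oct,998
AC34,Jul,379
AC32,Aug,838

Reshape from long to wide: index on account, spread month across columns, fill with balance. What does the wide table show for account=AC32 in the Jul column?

Wide layout: rows indexed by account, columns are the 4 distinct month values (Sep, Oct, Jul, Aug).
Cell (account=AC32, month=Jul) draws from the long row where account=AC32 and month=Jul, which has balance=921.

921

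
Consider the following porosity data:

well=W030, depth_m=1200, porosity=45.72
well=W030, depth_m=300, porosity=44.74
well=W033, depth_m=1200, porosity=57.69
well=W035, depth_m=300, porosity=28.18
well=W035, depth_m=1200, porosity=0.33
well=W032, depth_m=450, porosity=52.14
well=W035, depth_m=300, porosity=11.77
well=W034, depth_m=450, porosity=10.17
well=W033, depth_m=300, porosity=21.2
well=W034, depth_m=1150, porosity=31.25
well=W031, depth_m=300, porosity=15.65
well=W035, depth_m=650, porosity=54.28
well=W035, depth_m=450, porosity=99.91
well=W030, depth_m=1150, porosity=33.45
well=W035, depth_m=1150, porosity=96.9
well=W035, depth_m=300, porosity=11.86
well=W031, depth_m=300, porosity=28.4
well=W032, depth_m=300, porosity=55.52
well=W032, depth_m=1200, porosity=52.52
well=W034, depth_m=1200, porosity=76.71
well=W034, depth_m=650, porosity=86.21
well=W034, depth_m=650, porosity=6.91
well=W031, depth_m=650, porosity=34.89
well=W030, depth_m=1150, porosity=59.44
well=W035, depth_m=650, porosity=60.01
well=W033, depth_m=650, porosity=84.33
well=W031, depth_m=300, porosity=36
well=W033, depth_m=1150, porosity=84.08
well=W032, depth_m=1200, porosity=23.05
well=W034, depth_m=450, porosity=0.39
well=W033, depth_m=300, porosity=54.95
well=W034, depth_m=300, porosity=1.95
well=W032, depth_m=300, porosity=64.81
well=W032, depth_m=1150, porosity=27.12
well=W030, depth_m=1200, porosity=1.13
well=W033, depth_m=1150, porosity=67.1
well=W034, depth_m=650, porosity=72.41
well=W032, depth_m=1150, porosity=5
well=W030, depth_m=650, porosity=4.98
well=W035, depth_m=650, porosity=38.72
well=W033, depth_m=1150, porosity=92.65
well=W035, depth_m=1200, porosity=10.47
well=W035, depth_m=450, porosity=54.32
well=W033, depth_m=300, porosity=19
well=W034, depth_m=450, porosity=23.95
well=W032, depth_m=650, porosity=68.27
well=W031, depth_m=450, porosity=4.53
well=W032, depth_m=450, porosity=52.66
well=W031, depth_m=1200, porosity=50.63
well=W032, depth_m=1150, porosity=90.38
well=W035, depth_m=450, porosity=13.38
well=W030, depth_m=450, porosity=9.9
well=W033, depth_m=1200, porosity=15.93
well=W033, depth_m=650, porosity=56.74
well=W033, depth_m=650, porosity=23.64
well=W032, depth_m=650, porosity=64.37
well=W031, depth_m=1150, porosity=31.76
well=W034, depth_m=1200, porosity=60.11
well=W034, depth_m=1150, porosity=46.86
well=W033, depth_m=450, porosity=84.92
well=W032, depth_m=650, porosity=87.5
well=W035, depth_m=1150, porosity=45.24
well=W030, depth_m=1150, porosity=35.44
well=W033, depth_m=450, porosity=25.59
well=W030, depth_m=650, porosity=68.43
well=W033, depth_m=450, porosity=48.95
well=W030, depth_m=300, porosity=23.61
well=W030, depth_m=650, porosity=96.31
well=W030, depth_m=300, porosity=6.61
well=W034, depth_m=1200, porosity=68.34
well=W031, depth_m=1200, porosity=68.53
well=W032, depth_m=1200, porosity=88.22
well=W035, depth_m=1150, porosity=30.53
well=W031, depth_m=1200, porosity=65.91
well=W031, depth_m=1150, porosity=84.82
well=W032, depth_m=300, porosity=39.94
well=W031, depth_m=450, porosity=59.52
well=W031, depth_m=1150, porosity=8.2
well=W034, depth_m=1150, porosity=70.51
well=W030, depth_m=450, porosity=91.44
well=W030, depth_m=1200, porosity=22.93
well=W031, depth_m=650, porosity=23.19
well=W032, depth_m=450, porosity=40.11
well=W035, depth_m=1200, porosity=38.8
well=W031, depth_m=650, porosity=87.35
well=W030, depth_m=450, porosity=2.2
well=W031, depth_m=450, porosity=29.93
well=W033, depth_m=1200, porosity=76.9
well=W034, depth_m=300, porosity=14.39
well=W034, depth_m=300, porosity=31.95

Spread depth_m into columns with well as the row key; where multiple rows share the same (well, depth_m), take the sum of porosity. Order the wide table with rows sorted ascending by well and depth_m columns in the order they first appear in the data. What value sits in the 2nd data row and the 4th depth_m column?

124.78

With rows sorted ascending by well, row 2 is well=W031. depth_m columns in first-appearance order: 1200, 300, 450, 1150, 650; column 4 is 1150.
Long rows with well=W031, depth_m=1150: 31.76 + 84.82 + 8.2 = 124.78.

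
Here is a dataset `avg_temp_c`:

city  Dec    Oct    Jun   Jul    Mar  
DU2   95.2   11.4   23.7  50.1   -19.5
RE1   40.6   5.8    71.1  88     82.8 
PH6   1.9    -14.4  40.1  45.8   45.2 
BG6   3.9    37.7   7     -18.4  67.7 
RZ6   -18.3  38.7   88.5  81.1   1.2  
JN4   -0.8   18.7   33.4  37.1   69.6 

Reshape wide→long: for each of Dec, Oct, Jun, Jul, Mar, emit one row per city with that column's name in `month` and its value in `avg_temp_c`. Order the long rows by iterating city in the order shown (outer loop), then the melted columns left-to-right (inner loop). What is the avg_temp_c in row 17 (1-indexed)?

37.7

30 rows total (6 × 5). Row 17: index ⌊(17-1)/5⌋ = 3 into city → BG6; (17-1) mod 5 = 1 into the melted columns → Oct.
So row 17 is (BG6, Oct, 37.7); avg_temp_c = 37.7.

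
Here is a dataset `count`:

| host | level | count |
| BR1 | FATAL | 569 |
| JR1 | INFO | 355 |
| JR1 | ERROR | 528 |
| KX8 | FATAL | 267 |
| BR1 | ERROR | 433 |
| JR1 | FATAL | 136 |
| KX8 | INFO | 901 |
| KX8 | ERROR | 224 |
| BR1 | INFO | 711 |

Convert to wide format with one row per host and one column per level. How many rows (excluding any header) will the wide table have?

3

3 distinct host values → 3 rows.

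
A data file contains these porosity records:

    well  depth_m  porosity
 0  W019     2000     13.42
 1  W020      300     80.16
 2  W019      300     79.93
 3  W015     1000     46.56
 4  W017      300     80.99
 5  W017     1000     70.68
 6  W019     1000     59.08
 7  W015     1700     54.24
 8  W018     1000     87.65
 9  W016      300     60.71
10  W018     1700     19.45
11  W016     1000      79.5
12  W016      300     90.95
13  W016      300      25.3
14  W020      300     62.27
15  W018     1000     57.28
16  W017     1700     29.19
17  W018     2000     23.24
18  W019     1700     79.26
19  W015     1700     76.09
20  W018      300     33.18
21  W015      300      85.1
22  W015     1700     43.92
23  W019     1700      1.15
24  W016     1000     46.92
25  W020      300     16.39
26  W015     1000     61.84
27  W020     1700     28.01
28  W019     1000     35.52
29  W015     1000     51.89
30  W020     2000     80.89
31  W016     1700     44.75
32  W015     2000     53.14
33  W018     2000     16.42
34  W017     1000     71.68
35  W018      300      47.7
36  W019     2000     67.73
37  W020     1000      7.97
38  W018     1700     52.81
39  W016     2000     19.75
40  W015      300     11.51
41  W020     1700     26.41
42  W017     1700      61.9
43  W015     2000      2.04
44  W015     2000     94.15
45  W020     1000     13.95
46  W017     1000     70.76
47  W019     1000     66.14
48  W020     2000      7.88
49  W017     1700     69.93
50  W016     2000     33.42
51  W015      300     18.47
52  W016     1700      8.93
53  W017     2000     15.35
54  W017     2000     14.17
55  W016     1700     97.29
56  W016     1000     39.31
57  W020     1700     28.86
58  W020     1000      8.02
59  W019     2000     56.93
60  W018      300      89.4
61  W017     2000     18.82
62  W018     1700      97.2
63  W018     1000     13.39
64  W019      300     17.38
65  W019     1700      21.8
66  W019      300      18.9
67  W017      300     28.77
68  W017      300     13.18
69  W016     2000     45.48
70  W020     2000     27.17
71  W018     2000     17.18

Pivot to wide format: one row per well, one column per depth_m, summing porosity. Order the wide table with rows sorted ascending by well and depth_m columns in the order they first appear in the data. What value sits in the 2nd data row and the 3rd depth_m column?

165.73

With rows sorted ascending by well, row 2 is well=W016. depth_m columns in first-appearance order: 2000, 300, 1000, 1700; column 3 is 1000.
Long rows with well=W016, depth_m=1000: 79.5 + 46.92 + 39.31 = 165.73.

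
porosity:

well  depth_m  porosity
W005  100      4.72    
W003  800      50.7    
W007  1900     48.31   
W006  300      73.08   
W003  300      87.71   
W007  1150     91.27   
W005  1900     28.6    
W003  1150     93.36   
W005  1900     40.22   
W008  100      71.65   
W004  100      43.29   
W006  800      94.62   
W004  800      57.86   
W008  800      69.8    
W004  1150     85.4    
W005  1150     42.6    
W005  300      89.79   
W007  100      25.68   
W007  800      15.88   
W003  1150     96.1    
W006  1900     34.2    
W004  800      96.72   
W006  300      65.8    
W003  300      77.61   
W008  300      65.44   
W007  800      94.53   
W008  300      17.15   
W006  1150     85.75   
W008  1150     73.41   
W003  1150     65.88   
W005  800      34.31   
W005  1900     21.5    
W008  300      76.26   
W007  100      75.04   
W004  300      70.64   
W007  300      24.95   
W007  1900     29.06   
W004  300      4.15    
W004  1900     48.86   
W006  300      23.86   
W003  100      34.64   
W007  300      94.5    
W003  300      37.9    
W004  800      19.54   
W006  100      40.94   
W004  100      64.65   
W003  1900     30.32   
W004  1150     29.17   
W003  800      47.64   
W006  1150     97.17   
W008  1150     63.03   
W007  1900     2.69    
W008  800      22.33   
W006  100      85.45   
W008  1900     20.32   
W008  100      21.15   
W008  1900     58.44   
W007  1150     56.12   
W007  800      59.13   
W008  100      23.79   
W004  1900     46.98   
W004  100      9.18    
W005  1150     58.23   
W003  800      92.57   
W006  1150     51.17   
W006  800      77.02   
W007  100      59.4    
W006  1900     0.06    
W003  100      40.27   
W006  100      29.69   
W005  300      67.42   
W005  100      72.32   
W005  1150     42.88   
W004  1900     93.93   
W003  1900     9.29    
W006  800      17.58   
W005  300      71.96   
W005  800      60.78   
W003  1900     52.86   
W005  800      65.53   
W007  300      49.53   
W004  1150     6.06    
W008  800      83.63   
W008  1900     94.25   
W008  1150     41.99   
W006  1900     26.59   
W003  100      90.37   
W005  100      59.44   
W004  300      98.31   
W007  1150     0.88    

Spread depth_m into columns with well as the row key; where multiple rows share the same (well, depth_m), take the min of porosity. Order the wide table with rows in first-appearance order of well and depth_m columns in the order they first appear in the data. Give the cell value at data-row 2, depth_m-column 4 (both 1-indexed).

With rows in first-appearance order of well, row 2 is well=W003. depth_m columns in first-appearance order: 100, 800, 1900, 300, 1150; column 4 is 300.
Long rows with well=W003, depth_m=300: min(87.71, 77.61, 37.9) = 37.9.

37.9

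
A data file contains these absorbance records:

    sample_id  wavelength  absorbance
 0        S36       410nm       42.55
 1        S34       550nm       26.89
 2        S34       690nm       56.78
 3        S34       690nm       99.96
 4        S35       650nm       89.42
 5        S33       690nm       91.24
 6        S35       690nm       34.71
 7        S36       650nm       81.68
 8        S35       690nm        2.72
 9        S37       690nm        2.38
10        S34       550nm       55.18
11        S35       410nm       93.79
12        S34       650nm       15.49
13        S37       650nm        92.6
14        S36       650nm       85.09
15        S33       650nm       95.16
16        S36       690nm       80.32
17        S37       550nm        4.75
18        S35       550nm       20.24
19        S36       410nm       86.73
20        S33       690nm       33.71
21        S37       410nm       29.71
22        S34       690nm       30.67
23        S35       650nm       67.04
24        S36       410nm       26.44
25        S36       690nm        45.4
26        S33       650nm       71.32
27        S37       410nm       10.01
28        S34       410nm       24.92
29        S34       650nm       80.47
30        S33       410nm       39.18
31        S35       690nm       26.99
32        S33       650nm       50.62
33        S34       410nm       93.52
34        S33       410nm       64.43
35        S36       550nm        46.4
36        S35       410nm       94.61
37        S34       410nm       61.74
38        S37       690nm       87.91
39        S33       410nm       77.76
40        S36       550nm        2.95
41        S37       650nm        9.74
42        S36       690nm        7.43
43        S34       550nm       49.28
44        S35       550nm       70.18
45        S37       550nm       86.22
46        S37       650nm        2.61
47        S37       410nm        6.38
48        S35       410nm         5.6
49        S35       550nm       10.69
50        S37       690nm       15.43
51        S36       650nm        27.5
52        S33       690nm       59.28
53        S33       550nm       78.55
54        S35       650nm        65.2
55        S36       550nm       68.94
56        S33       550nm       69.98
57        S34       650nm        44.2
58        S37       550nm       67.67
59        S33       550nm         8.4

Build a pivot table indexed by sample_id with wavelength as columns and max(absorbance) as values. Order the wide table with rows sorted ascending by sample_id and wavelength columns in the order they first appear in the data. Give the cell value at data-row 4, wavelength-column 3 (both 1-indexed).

With rows sorted ascending by sample_id, row 4 is sample_id=S36. wavelength columns in first-appearance order: 410nm, 550nm, 690nm, 650nm; column 3 is 690nm.
Long rows with sample_id=S36, wavelength=690nm: max(80.32, 45.4, 7.43) = 80.32.

80.32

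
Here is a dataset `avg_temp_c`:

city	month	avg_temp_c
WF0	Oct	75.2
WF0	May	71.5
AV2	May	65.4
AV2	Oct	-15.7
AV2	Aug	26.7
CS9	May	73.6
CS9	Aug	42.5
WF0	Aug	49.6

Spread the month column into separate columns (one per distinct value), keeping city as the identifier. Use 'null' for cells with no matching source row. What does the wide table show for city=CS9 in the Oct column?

No long-format row has city=CS9 and month=Oct, so the cell is null.

null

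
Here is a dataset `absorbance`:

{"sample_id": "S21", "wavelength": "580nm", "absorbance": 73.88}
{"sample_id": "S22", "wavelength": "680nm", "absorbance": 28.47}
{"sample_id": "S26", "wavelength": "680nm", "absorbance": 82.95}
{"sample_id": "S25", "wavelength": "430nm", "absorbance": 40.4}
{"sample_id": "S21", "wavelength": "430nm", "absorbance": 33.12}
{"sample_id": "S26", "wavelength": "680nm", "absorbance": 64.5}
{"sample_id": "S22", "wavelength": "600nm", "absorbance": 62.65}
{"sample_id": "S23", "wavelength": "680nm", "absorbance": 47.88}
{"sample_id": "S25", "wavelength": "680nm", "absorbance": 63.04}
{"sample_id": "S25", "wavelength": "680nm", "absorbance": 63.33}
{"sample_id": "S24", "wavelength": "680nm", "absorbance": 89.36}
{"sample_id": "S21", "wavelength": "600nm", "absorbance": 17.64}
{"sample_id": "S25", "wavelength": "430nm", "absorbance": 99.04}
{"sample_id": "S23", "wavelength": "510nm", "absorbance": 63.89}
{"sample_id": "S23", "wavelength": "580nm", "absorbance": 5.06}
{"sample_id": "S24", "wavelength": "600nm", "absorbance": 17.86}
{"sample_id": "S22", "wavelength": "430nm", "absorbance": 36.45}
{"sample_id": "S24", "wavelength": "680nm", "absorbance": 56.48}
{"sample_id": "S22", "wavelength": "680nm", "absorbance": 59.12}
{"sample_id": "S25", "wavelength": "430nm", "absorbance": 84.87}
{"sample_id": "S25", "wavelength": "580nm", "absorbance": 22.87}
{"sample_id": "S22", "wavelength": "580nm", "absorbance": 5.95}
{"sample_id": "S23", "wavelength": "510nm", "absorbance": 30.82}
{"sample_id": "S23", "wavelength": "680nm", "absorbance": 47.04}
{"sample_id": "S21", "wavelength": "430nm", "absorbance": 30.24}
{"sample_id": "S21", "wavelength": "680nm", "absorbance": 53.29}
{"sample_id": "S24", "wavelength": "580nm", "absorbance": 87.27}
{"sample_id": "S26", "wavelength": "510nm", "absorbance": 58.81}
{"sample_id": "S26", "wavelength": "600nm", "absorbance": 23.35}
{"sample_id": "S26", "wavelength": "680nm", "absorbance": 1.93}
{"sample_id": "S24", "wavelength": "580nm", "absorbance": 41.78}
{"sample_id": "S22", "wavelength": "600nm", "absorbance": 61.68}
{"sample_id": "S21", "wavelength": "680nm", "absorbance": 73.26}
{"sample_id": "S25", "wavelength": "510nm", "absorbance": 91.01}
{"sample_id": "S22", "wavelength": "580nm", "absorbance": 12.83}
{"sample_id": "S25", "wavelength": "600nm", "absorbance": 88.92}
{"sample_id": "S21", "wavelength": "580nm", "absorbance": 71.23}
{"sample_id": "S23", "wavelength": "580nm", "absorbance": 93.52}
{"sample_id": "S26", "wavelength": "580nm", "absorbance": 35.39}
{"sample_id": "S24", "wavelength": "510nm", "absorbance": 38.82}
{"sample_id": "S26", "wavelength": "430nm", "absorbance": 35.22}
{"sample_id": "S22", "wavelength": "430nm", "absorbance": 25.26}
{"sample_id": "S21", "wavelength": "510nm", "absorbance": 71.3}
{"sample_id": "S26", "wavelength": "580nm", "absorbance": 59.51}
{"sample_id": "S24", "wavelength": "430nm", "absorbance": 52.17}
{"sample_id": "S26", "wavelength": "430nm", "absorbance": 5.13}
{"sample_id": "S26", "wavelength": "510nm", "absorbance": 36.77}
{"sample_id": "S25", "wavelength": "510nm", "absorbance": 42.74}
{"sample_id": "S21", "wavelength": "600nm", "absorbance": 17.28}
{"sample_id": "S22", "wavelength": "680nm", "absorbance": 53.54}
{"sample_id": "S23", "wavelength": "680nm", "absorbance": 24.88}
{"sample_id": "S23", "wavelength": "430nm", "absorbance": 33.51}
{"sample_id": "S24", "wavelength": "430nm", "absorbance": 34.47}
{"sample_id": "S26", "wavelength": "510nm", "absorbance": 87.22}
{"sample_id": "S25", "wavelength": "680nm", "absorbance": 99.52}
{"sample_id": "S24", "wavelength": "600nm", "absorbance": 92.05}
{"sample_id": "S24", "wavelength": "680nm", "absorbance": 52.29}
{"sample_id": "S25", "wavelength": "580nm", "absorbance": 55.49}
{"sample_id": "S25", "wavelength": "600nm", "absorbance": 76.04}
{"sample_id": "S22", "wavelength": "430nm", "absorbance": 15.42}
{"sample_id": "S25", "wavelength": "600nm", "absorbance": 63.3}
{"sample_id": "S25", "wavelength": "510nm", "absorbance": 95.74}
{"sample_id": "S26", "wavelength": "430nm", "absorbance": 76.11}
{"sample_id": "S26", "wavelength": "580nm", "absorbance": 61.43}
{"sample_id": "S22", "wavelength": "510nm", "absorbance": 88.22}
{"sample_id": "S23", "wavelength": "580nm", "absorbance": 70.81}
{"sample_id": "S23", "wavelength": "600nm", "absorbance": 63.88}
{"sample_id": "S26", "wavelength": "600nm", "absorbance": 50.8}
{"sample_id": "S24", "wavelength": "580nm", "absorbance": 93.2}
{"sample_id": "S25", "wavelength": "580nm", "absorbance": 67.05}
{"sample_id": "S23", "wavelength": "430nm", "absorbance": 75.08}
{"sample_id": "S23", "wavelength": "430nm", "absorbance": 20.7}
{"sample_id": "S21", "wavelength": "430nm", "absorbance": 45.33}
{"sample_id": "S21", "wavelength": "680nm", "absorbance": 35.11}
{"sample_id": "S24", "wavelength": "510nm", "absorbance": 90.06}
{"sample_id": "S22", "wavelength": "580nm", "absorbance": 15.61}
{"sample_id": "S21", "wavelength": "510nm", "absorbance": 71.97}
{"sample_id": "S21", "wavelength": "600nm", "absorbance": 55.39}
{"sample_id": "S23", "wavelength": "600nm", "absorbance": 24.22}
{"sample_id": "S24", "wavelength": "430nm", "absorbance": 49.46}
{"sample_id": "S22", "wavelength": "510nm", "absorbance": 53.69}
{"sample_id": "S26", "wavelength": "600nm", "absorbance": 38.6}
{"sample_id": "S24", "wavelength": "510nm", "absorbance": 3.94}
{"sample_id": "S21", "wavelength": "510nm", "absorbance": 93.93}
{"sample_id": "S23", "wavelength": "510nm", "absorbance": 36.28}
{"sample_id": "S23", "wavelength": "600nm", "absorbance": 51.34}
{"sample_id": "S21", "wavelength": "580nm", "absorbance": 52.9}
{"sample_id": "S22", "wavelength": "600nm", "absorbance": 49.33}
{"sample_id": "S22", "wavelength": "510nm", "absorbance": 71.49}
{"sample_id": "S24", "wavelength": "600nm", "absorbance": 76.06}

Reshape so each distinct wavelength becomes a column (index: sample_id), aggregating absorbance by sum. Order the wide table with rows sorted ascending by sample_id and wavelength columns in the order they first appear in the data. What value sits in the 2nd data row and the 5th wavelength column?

With rows sorted ascending by sample_id, row 2 is sample_id=S22. wavelength columns in first-appearance order: 580nm, 680nm, 430nm, 600nm, 510nm; column 5 is 510nm.
Long rows with sample_id=S22, wavelength=510nm: 88.22 + 53.69 + 71.49 = 213.40.

213.40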